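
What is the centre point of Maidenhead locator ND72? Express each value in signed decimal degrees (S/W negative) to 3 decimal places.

-57.500, 95.000

Field N=13, D=3: +13·20° lon, +3·10° lat → SW at lon 80°, lat -60°.
Square 7, 2: +7·2° lon, +2·1° lat → SW at lon 94°, lat -58°.
Cell spans 2° lon × 1° lat. Centre is SW corner plus half of each.
latitude -57.500, longitude 95.000.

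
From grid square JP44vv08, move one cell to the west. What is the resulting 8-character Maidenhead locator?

JP44uv98

Longitude extended square 0; −1 → -1, wraps to 9, carry into subsquare.
Longitude subsquare v = 21; −1 → 20 = u.
The latitude characters are unchanged.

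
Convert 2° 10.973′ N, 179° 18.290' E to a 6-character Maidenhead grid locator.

RJ92pe

Shift to the Maidenhead origin (180°W, 90°S): lon 359.3048, lat 92.1829.
Field (20°×10°, letters A–R): 359.3048/20 → 17 → R, 92.1829/10 → 9 → J; chars RJ.
Square (2°×1°, digits 0–9): 19.3048/2 → 9, 2.1829/1 → 2; chars 92.
Subsquare (5′×2.5′, letters a–x): 1.3048/0.0833333 → 15 → p, 0.1829/0.0416667 → 4 → e; chars pe.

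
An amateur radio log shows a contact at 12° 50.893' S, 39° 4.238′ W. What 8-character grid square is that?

Offset from 180°W / 90°S: lon 140.92937°, lat 77.15178°.
Field (20°×10°, letters A–R): lon ⌊140.92937/20⌋ = 7 → H; lat ⌊77.15178/10⌋ = 7 → H.
Square (2°×1°, digits 0–9): lon ⌊0.92937/2⌋ = 0; lat ⌊7.15178/1⌋ = 7.
Subsquare (5′×2.5′, letters a–x): lon ⌊0.92937/0.0833333⌋ = 11 → l; lat ⌊0.15178/0.0416667⌋ = 3 → d.
Extended square (30″×15″, digits 0–9): lon ⌊0.01270/0.00833333⌋ = 1; lat ⌊0.02678/0.00416667⌋ = 6.

HH07ld16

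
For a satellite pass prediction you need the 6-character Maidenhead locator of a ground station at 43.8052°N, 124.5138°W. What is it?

CN73rt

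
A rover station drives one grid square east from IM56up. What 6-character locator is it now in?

IM56vp

Longitude subsquare u = 20; +1 → 21 = v.
The latitude characters are unchanged.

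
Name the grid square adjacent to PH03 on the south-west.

OH92

Longitude square 0; −1 → -1, wraps to 9, carry into field.
Longitude field P = 15; −1 → 14 = O.
Latitude square 3; −1 → 2.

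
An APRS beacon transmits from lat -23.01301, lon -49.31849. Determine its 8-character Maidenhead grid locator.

GG56ix16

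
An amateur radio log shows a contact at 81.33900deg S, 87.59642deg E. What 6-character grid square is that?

Add 180° to longitude and 90° to latitude: 267.5964, 8.6610.
Field: lon ⌊267.5964/20⌋ = 13 → N; lat ⌊8.6610/10⌋ = 0 → A.
Square: lon ⌊7.5964/2⌋ = 3; lat ⌊8.6610/1⌋ = 8.
Subsquare: lon ⌊1.5964/0.0833333⌋ = 19 → t; lat ⌊0.6610/0.0416667⌋ = 15 → p.

NA38tp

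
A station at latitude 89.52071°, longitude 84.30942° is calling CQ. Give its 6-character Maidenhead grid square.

NR29dm

Shift to the Maidenhead origin (180°W, 90°S): lon 264.3094, lat 179.5207.
Field: 264.3094/20 → 13 → N, 179.5207/10 → 17 → R; chars NR.
Square: 4.3094/2 → 2, 9.5207/1 → 9; chars 29.
Subsquare: 0.3094/0.0833333 → 3 → d, 0.5207/0.0416667 → 12 → m; chars dm.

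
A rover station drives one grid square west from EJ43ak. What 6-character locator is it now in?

EJ33xk

Longitude subsquare a = 0; −1 → -1, wraps to 23 = x, carry into square.
Longitude square 4; −1 → 3.
The latitude characters are unchanged.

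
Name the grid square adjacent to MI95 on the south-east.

Longitude square 9; +1 → 10, wraps to 0, carry into field.
Longitude field M = 12; +1 → 13 = N.
Latitude square 5; −1 → 4.

NI04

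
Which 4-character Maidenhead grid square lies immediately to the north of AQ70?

Latitude square 0; +1 → 1.
The longitude characters are unchanged.

AQ71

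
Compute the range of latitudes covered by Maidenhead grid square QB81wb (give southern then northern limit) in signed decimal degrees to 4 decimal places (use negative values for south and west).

-78.9583, -78.9167

Field Q=16, B=1: +16·20° lon, +1·10° lat → SW at lon 140°, lat -80°.
Square 8, 1: +8·2° lon, +1·1° lat → SW at lon 156°, lat -79°.
Subsquare w=22, b=1: +22·0.0833333° lon, +1·0.0416667° lat → SW at lon 157.833°, lat -78.9583°.
Cell spans 0.0833333° lon × 0.0416667° lat.
south -78.9583, north -78.9167.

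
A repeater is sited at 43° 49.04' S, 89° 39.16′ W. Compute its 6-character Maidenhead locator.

EE56ee

Add 180° to longitude and 90° to latitude: 90.3473, 46.1827.
Field: lon ⌊90.3473/20⌋ = 4 → E; lat ⌊46.1827/10⌋ = 4 → E.
Square: lon ⌊10.3473/2⌋ = 5; lat ⌊6.1827/1⌋ = 6.
Subsquare: lon ⌊0.3473/0.0833333⌋ = 4 → e; lat ⌊0.1827/0.0416667⌋ = 4 → e.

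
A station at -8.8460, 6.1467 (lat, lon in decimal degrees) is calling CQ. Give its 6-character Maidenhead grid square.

JI31bd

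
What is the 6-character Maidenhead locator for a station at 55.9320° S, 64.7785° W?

FD74ob

Offset from 180°W / 90°S: lon 115.2215°, lat 34.0680°.
Field: 115.2215/20 → 5 → F, 34.0680/10 → 3 → D; chars FD.
Square: 15.2215/2 → 7, 4.0680/1 → 4; chars 74.
Subsquare: 1.2215/0.0833333 → 14 → o, 0.0680/0.0416667 → 1 → b; chars ob.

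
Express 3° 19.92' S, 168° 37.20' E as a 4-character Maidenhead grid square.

RI46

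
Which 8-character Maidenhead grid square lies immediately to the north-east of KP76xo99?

Longitude extended square 9; +1 → 10, wraps to 0, carry into subsquare.
Longitude subsquare x = 23; +1 → 24, wraps to 0 = a, carry into square.
Longitude square 7; +1 → 8.
Latitude extended square 9; +1 → 10, wraps to 0, carry into subsquare.
Latitude subsquare o = 14; +1 → 15 = p.

KP86ap00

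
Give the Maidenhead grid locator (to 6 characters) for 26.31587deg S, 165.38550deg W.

AG73hq

Add 180° to longitude and 90° to latitude: 14.6145, 63.6841.
Field: lon ⌊14.6145/20⌋ = 0 → A; lat ⌊63.6841/10⌋ = 6 → G.
Square: lon ⌊14.6145/2⌋ = 7; lat ⌊3.6841/1⌋ = 3.
Subsquare: lon ⌊0.6145/0.0833333⌋ = 7 → h; lat ⌊0.6841/0.0416667⌋ = 16 → q.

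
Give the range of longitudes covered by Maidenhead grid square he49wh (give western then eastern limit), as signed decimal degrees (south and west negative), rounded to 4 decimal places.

-30.1667, -30.0833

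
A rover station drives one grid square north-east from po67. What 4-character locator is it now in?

PO78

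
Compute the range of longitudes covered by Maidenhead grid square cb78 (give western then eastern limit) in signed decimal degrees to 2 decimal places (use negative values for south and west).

Field C=2, B=1: +2·20° lon, +1·10° lat → SW at lon -140°, lat -80°.
Square 7, 8: +7·2° lon, +8·1° lat → SW at lon -126°, lat -72°.
Cell spans 2° lon × 1° lat.
west -126.00, east -124.00.

-126.00, -124.00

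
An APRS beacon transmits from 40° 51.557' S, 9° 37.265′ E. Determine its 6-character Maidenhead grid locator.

JE49td

Offset from 180°W / 90°S: lon 189.6211°, lat 49.1407°.
Field: lon ⌊189.6211/20⌋ = 9 → J; lat ⌊49.1407/10⌋ = 4 → E.
Square: lon ⌊9.6211/2⌋ = 4; lat ⌊9.1407/1⌋ = 9.
Subsquare: lon ⌊1.6211/0.0833333⌋ = 19 → t; lat ⌊0.1407/0.0416667⌋ = 3 → d.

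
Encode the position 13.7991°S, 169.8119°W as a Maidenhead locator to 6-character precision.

Shift to the Maidenhead origin (180°W, 90°S): lon 10.1881, lat 76.2009.
Field: 10.1881/20 → 0 → A, 76.2009/10 → 7 → H; chars AH.
Square: 10.1881/2 → 5, 6.2009/1 → 6; chars 56.
Subsquare: 0.1881/0.0833333 → 2 → c, 0.2009/0.0416667 → 4 → e; chars ce.

AH56ce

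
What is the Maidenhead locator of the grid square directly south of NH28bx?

NH28bw

Latitude subsquare x = 23; −1 → 22 = w.
The longitude characters are unchanged.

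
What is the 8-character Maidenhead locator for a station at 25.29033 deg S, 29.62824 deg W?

Shift to the Maidenhead origin (180°W, 90°S): lon 150.37176, lat 64.70967.
Field: lon ⌊150.37176/20⌋ = 7 → H; lat ⌊64.70967/10⌋ = 6 → G.
Square: lon ⌊10.37176/2⌋ = 5; lat ⌊4.70967/1⌋ = 4.
Subsquare: lon ⌊0.37176/0.0833333⌋ = 4 → e; lat ⌊0.70967/0.0416667⌋ = 17 → r.
Extended square: lon ⌊0.03843/0.00833333⌋ = 4; lat ⌊0.00134/0.00416667⌋ = 0.

HG54er40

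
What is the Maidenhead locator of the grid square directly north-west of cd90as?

Longitude subsquare a = 0; −1 → -1, wraps to 23 = x, carry into square.
Longitude square 9; −1 → 8.
Latitude subsquare s = 18; +1 → 19 = t.

CD80xt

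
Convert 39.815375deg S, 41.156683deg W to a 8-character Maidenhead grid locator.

GF90ke14

Offset from 180°W / 90°S: lon 138.84332°, lat 50.18462°.
Field: lon ⌊138.84332/20⌋ = 6 → G; lat ⌊50.18462/10⌋ = 5 → F.
Square: lon ⌊18.84332/2⌋ = 9; lat ⌊0.18462/1⌋ = 0.
Subsquare: lon ⌊0.84332/0.0833333⌋ = 10 → k; lat ⌊0.18462/0.0416667⌋ = 4 → e.
Extended square: lon ⌊0.00998/0.00833333⌋ = 1; lat ⌊0.01796/0.00416667⌋ = 4.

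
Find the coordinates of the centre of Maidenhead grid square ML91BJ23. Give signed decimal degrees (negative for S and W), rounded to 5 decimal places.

21.38958, 78.10417

Field M=12, L=11: +12·20° lon, +11·10° lat → SW at lon 60°, lat 20°.
Square 9, 1: +9·2° lon, +1·1° lat → SW at lon 78°, lat 21°.
Subsquare b=1, j=9: +1·0.0833333° lon, +9·0.0416667° lat → SW at lon 78.0833°, lat 21.375°.
Extended square 2, 3: +2·0.00833333° lon, +3·0.00416667° lat → SW at lon 78.1°, lat 21.3875°.
Cell spans 0.00833333° lon × 0.00416667° lat. Centre is SW corner plus half of each.
latitude 21.38958, longitude 78.10417.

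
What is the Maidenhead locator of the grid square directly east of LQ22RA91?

LQ22sa01

Longitude extended square 9; +1 → 10, wraps to 0, carry into subsquare.
Longitude subsquare r = 17; +1 → 18 = s.
The latitude characters are unchanged.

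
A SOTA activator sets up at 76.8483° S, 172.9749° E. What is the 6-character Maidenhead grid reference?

Shift to the Maidenhead origin (180°W, 90°S): lon 352.9749, lat 13.1517.
Field: lon ⌊352.9749/20⌋ = 17 → R; lat ⌊13.1517/10⌋ = 1 → B.
Square: lon ⌊12.9749/2⌋ = 6; lat ⌊3.1517/1⌋ = 3.
Subsquare: lon ⌊0.9749/0.0833333⌋ = 11 → l; lat ⌊0.1517/0.0416667⌋ = 3 → d.

RB63ld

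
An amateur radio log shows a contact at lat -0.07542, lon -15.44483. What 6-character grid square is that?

Add 180° to longitude and 90° to latitude: 164.5552, 89.9246.
Field: lon ⌊164.5552/20⌋ = 8 → I; lat ⌊89.9246/10⌋ = 8 → I.
Square: lon ⌊4.5552/2⌋ = 2; lat ⌊9.9246/1⌋ = 9.
Subsquare: lon ⌊0.5552/0.0833333⌋ = 6 → g; lat ⌊0.9246/0.0416667⌋ = 22 → w.

II29gw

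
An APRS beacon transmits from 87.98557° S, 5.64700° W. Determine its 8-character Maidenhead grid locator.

IA72ea23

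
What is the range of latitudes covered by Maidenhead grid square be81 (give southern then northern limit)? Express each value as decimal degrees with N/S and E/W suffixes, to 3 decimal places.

49.000° S, 48.000° S

Field B=1, E=4: +1·20° lon, +4·10° lat → SW at lon -160°, lat -50°.
Square 8, 1: +8·2° lon, +1·1° lat → SW at lon -144°, lat -49°.
Cell spans 2° lon × 1° lat.
south 49.000° S, north 48.000° S.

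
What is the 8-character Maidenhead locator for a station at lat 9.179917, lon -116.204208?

DJ19ve53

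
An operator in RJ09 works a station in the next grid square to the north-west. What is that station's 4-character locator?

QK90

Longitude square 0; −1 → -1, wraps to 9, carry into field.
Longitude field R = 17; −1 → 16 = Q.
Latitude square 9; +1 → 10, wraps to 0, carry into field.
Latitude field J = 9; +1 → 10 = K.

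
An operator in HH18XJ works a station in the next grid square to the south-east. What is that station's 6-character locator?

HH28ai

Longitude subsquare x = 23; +1 → 24, wraps to 0 = a, carry into square.
Longitude square 1; +1 → 2.
Latitude subsquare j = 9; −1 → 8 = i.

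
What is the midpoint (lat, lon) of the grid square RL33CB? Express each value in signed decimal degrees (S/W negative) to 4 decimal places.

Field R=17, L=11: +17·20° lon, +11·10° lat → SW at lon 160°, lat 20°.
Square 3, 3: +3·2° lon, +3·1° lat → SW at lon 166°, lat 23°.
Subsquare c=2, b=1: +2·0.0833333° lon, +1·0.0416667° lat → SW at lon 166.167°, lat 23.0417°.
Cell spans 0.0833333° lon × 0.0416667° lat. Centre is SW corner plus half of each.
latitude 23.0625, longitude 166.2083.

23.0625, 166.2083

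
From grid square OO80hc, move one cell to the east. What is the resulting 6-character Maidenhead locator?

Longitude subsquare h = 7; +1 → 8 = i.
The latitude characters are unchanged.

OO80ic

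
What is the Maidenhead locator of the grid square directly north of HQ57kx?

HQ58ka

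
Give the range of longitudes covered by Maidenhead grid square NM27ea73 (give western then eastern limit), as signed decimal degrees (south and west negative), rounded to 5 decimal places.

84.39167, 84.40000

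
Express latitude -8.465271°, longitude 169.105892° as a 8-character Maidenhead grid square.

RI41nm28

Add 180° to longitude and 90° to latitude: 349.10589, 81.53473.
Field: lon ⌊349.10589/20⌋ = 17 → R; lat ⌊81.53473/10⌋ = 8 → I.
Square: lon ⌊9.10589/2⌋ = 4; lat ⌊1.53473/1⌋ = 1.
Subsquare: lon ⌊1.10589/0.0833333⌋ = 13 → n; lat ⌊0.53473/0.0416667⌋ = 12 → m.
Extended square: lon ⌊0.02256/0.00833333⌋ = 2; lat ⌊0.03473/0.00416667⌋ = 8.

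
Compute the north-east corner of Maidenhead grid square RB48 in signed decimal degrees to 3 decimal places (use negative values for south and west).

-71.000, 170.000

Field R=17, B=1: +17·20° lon, +1·10° lat → SW at lon 160°, lat -80°.
Square 4, 8: +4·2° lon, +8·1° lat → SW at lon 168°, lat -72°.
Cell spans 2° lon × 1° lat. NE corner is SW corner plus one full cell.
latitude -71.000, longitude 170.000.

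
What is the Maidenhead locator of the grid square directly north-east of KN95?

Longitude square 9; +1 → 10, wraps to 0, carry into field.
Longitude field K = 10; +1 → 11 = L.
Latitude square 5; +1 → 6.

LN06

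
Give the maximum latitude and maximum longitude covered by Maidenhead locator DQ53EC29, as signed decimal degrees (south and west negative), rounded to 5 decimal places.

73.12500, -109.64167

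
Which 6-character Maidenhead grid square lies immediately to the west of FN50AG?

FN40xg

Longitude subsquare a = 0; −1 → -1, wraps to 23 = x, carry into square.
Longitude square 5; −1 → 4.
The latitude characters are unchanged.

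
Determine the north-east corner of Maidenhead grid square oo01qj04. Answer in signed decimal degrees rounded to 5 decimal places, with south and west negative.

Field O=14, O=14: +14·20° lon, +14·10° lat → SW at lon 100°, lat 50°.
Square 0, 1: +0·2° lon, +1·1° lat → SW at lon 100°, lat 51°.
Subsquare q=16, j=9: +16·0.0833333° lon, +9·0.0416667° lat → SW at lon 101.333°, lat 51.375°.
Extended square 0, 4: +0·0.00833333° lon, +4·0.00416667° lat → SW at lon 101.333°, lat 51.3917°.
Cell spans 0.00833333° lon × 0.00416667° lat. NE corner is SW corner plus one full cell.
latitude 51.39583, longitude 101.34167.

51.39583, 101.34167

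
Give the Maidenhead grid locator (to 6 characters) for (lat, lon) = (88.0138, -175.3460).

Offset from 180°W / 90°S: lon 4.6540°, lat 178.0138°.
Field: lon ⌊4.6540/20⌋ = 0 → A; lat ⌊178.0138/10⌋ = 17 → R.
Square: lon ⌊4.6540/2⌋ = 2; lat ⌊8.0138/1⌋ = 8.
Subsquare: lon ⌊0.6540/0.0833333⌋ = 7 → h; lat ⌊0.0138/0.0416667⌋ = 0 → a.

AR28ha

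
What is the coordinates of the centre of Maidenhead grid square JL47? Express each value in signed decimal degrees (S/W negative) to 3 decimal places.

Field J=9, L=11: +9·20° lon, +11·10° lat → SW at lon 0°, lat 20°.
Square 4, 7: +4·2° lon, +7·1° lat → SW at lon 8°, lat 27°.
Cell spans 2° lon × 1° lat. Centre is SW corner plus half of each.
latitude 27.500, longitude 9.000.

27.500, 9.000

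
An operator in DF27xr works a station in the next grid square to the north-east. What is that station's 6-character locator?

Longitude subsquare x = 23; +1 → 24, wraps to 0 = a, carry into square.
Longitude square 2; +1 → 3.
Latitude subsquare r = 17; +1 → 18 = s.

DF37as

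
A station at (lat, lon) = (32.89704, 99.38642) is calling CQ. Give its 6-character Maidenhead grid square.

NM92qv

Add 180° to longitude and 90° to latitude: 279.3864, 122.8970.
Field: lon ⌊279.3864/20⌋ = 13 → N; lat ⌊122.8970/10⌋ = 12 → M.
Square: lon ⌊19.3864/2⌋ = 9; lat ⌊2.8970/1⌋ = 2.
Subsquare: lon ⌊1.3864/0.0833333⌋ = 16 → q; lat ⌊0.8970/0.0416667⌋ = 21 → v.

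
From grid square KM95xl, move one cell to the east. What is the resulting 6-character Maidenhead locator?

LM05al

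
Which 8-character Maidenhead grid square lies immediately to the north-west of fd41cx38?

Longitude extended square 3; −1 → 2.
Latitude extended square 8; +1 → 9.

FD41cx29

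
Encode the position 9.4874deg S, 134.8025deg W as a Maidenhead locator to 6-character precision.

CI20om

Add 180° to longitude and 90° to latitude: 45.1975, 80.5126.
Field (20°×10°, letters A–R): 45.1975/20 → 2 → C, 80.5126/10 → 8 → I; chars CI.
Square (2°×1°, digits 0–9): 5.1975/2 → 2, 0.5126/1 → 0; chars 20.
Subsquare (5′×2.5′, letters a–x): 1.1975/0.0833333 → 14 → o, 0.5126/0.0416667 → 12 → m; chars om.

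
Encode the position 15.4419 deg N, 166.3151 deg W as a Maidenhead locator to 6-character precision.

Add 180° to longitude and 90° to latitude: 13.6849, 105.4419.
Field: 13.6849/20 → 0 → A, 105.4419/10 → 10 → K; chars AK.
Square: 13.6849/2 → 6, 5.4419/1 → 5; chars 65.
Subsquare: 1.6849/0.0833333 → 20 → u, 0.4419/0.0416667 → 10 → k; chars uk.

AK65uk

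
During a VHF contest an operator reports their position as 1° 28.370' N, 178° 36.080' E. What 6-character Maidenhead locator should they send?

Add 180° to longitude and 90° to latitude: 358.6013, 91.4728.
Field (20°×10°, letters A–R): lon ⌊358.6013/20⌋ = 17 → R; lat ⌊91.4728/10⌋ = 9 → J.
Square (2°×1°, digits 0–9): lon ⌊18.6013/2⌋ = 9; lat ⌊1.4728/1⌋ = 1.
Subsquare (5′×2.5′, letters a–x): lon ⌊0.6013/0.0833333⌋ = 7 → h; lat ⌊0.4728/0.0416667⌋ = 11 → l.

RJ91hl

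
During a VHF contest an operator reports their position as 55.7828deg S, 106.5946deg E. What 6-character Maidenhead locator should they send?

Shift to the Maidenhead origin (180°W, 90°S): lon 286.5946, lat 34.2172.
Field: lon ⌊286.5946/20⌋ = 14 → O; lat ⌊34.2172/10⌋ = 3 → D.
Square: lon ⌊6.5946/2⌋ = 3; lat ⌊4.2172/1⌋ = 4.
Subsquare: lon ⌊0.5946/0.0833333⌋ = 7 → h; lat ⌊0.2172/0.0416667⌋ = 5 → f.

OD34hf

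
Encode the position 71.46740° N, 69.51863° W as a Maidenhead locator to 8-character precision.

Offset from 180°W / 90°S: lon 110.48137°, lat 161.46740°.
Field (20°×10°, letters A–R): 110.48137/20 → 5 → F, 161.46740/10 → 16 → Q; chars FQ.
Square (2°×1°, digits 0–9): 10.48137/2 → 5, 1.46740/1 → 1; chars 51.
Subsquare (5′×2.5′, letters a–x): 0.48137/0.0833333 → 5 → f, 0.46740/0.0416667 → 11 → l; chars fl.
Extended square (30″×15″, digits 0–9): 0.06470/0.00833333 → 7, 0.00907/0.00416667 → 2; chars 72.

FQ51fl72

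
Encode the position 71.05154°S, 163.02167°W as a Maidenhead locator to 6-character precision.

AB88lw

Offset from 180°W / 90°S: lon 16.9783°, lat 18.9485°.
Field: lon ⌊16.9783/20⌋ = 0 → A; lat ⌊18.9485/10⌋ = 1 → B.
Square: lon ⌊16.9783/2⌋ = 8; lat ⌊8.9485/1⌋ = 8.
Subsquare: lon ⌊0.9783/0.0833333⌋ = 11 → l; lat ⌊0.9485/0.0416667⌋ = 22 → w.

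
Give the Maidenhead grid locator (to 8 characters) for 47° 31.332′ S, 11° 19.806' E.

JE52pl94

Add 180° to longitude and 90° to latitude: 191.33010, 42.47780.
Field: lon ⌊191.33010/20⌋ = 9 → J; lat ⌊42.47780/10⌋ = 4 → E.
Square: lon ⌊11.33010/2⌋ = 5; lat ⌊2.47780/1⌋ = 2.
Subsquare: lon ⌊1.33010/0.0833333⌋ = 15 → p; lat ⌊0.47780/0.0416667⌋ = 11 → l.
Extended square: lon ⌊0.08010/0.00833333⌋ = 9; lat ⌊0.01947/0.00416667⌋ = 4.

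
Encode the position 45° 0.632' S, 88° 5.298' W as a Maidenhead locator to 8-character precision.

EE54wx97

Offset from 180°W / 90°S: lon 91.91170°, lat 44.98947°.
Field (20°×10°, letters A–R): lon ⌊91.91170/20⌋ = 4 → E; lat ⌊44.98947/10⌋ = 4 → E.
Square (2°×1°, digits 0–9): lon ⌊11.91170/2⌋ = 5; lat ⌊4.98947/1⌋ = 4.
Subsquare (5′×2.5′, letters a–x): lon ⌊1.91170/0.0833333⌋ = 22 → w; lat ⌊0.98947/0.0416667⌋ = 23 → x.
Extended square (30″×15″, digits 0–9): lon ⌊0.07837/0.00833333⌋ = 9; lat ⌊0.03113/0.00416667⌋ = 7.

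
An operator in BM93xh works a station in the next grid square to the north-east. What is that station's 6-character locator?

CM03ai

Longitude subsquare x = 23; +1 → 24, wraps to 0 = a, carry into square.
Longitude square 9; +1 → 10, wraps to 0, carry into field.
Longitude field B = 1; +1 → 2 = C.
Latitude subsquare h = 7; +1 → 8 = i.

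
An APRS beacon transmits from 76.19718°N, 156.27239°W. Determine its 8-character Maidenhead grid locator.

Shift to the Maidenhead origin (180°W, 90°S): lon 23.72761, lat 166.19718.
Field (20°×10°, letters A–R): 23.72761/20 → 1 → B, 166.19718/10 → 16 → Q; chars BQ.
Square (2°×1°, digits 0–9): 3.72761/2 → 1, 6.19718/1 → 6; chars 16.
Subsquare (5′×2.5′, letters a–x): 1.72761/0.0833333 → 20 → u, 0.19718/0.0416667 → 4 → e; chars ue.
Extended square (30″×15″, digits 0–9): 0.06094/0.00833333 → 7, 0.03051/0.00416667 → 7; chars 77.

BQ16ue77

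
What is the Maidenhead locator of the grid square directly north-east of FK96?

GK07

Longitude square 9; +1 → 10, wraps to 0, carry into field.
Longitude field F = 5; +1 → 6 = G.
Latitude square 6; +1 → 7.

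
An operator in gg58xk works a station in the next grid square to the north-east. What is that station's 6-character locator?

GG68al

Longitude subsquare x = 23; +1 → 24, wraps to 0 = a, carry into square.
Longitude square 5; +1 → 6.
Latitude subsquare k = 10; +1 → 11 = l.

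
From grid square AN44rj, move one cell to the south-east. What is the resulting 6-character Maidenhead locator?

AN44si

Longitude subsquare r = 17; +1 → 18 = s.
Latitude subsquare j = 9; −1 → 8 = i.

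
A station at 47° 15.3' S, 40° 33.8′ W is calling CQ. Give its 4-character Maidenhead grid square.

GE92

Offset from 180°W / 90°S: lon 139.44°, lat 42.74°.
Field: lon ⌊139.44/20⌋ = 6 → G; lat ⌊42.74/10⌋ = 4 → E.
Square: lon ⌊19.44/2⌋ = 9; lat ⌊2.74/1⌋ = 2.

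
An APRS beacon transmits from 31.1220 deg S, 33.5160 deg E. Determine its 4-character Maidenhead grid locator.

Shift to the Maidenhead origin (180°W, 90°S): lon 213.52, lat 58.88.
Field: lon ⌊213.52/20⌋ = 10 → K; lat ⌊58.88/10⌋ = 5 → F.
Square: lon ⌊13.52/2⌋ = 6; lat ⌊8.88/1⌋ = 8.

KF68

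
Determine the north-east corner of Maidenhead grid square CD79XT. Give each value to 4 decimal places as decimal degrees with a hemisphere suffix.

50.1667° S, 124.0000° W

Field C=2, D=3: +2·20° lon, +3·10° lat → SW at lon -140°, lat -60°.
Square 7, 9: +7·2° lon, +9·1° lat → SW at lon -126°, lat -51°.
Subsquare x=23, t=19: +23·0.0833333° lon, +19·0.0416667° lat → SW at lon -124.083°, lat -50.2083°.
Cell spans 0.0833333° lon × 0.0416667° lat. NE corner is SW corner plus one full cell.
latitude 50.1667° S, longitude 124.0000° W.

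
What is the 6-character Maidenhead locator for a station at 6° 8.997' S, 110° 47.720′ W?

Offset from 180°W / 90°S: lon 69.2047°, lat 83.8500°.
Field (20°×10°, letters A–R): 69.2047/20 → 3 → D, 83.8500/10 → 8 → I; chars DI.
Square (2°×1°, digits 0–9): 9.2047/2 → 4, 3.8500/1 → 3; chars 43.
Subsquare (5′×2.5′, letters a–x): 1.2047/0.0833333 → 14 → o, 0.8500/0.0416667 → 20 → u; chars ou.

DI43ou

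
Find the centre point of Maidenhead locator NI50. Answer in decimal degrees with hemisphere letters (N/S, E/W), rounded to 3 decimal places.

9.500° S, 91.000° E

Field N=13, I=8: +13·20° lon, +8·10° lat → SW at lon 80°, lat -10°.
Square 5, 0: +5·2° lon, +0·1° lat → SW at lon 90°, lat -10°.
Cell spans 2° lon × 1° lat. Centre is SW corner plus half of each.
latitude 9.500° S, longitude 91.000° E.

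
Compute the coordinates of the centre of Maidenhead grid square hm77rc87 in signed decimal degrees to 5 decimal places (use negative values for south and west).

Field H=7, M=12: +7·20° lon, +12·10° lat → SW at lon -40°, lat 30°.
Square 7, 7: +7·2° lon, +7·1° lat → SW at lon -26°, lat 37°.
Subsquare r=17, c=2: +17·0.0833333° lon, +2·0.0416667° lat → SW at lon -24.5833°, lat 37.0833°.
Extended square 8, 7: +8·0.00833333° lon, +7·0.00416667° lat → SW at lon -24.5167°, lat 37.1125°.
Cell spans 0.00833333° lon × 0.00416667° lat. Centre is SW corner plus half of each.
latitude 37.11458, longitude -24.51250.

37.11458, -24.51250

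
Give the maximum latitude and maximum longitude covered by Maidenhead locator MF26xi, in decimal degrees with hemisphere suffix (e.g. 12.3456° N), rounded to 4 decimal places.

Field M=12, F=5: +12·20° lon, +5·10° lat → SW at lon 60°, lat -40°.
Square 2, 6: +2·2° lon, +6·1° lat → SW at lon 64°, lat -34°.
Subsquare x=23, i=8: +23·0.0833333° lon, +8·0.0416667° lat → SW at lon 65.9167°, lat -33.6667°.
Cell spans 0.0833333° lon × 0.0416667° lat. NE corner is SW corner plus one full cell.
latitude 33.6250° S, longitude 66.0000° E.

33.6250° S, 66.0000° E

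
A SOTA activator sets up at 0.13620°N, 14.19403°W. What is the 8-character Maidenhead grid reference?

IJ20vd62

Offset from 180°W / 90°S: lon 165.80597°, lat 90.13620°.
Field: lon ⌊165.80597/20⌋ = 8 → I; lat ⌊90.13620/10⌋ = 9 → J.
Square: lon ⌊5.80597/2⌋ = 2; lat ⌊0.13620/1⌋ = 0.
Subsquare: lon ⌊1.80597/0.0833333⌋ = 21 → v; lat ⌊0.13620/0.0416667⌋ = 3 → d.
Extended square: lon ⌊0.05597/0.00833333⌋ = 6; lat ⌊0.01120/0.00416667⌋ = 2.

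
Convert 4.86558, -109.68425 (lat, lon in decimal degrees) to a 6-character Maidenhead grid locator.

DJ54du

Shift to the Maidenhead origin (180°W, 90°S): lon 70.3157, lat 94.8656.
Field (20°×10°, letters A–R): 70.3157/20 → 3 → D, 94.8656/10 → 9 → J; chars DJ.
Square (2°×1°, digits 0–9): 10.3157/2 → 5, 4.8656/1 → 4; chars 54.
Subsquare (5′×2.5′, letters a–x): 0.3157/0.0833333 → 3 → d, 0.8656/0.0416667 → 20 → u; chars du.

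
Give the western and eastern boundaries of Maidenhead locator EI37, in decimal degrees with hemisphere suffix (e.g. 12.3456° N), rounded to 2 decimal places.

94.00° W, 92.00° W

Field E=4, I=8: +4·20° lon, +8·10° lat → SW at lon -100°, lat -10°.
Square 3, 7: +3·2° lon, +7·1° lat → SW at lon -94°, lat -3°.
Cell spans 2° lon × 1° lat.
west 94.00° W, east 92.00° W.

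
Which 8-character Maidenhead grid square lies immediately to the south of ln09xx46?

LN09xx45

Latitude extended square 6; −1 → 5.
The longitude characters are unchanged.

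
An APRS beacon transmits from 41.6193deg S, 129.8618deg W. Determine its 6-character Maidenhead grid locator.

Shift to the Maidenhead origin (180°W, 90°S): lon 50.1382, lat 48.3807.
Field: lon ⌊50.1382/20⌋ = 2 → C; lat ⌊48.3807/10⌋ = 4 → E.
Square: lon ⌊10.1382/2⌋ = 5; lat ⌊8.3807/1⌋ = 8.
Subsquare: lon ⌊0.1382/0.0833333⌋ = 1 → b; lat ⌊0.3807/0.0416667⌋ = 9 → j.

CE58bj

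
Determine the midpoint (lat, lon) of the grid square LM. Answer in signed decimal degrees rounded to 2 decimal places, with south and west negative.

35.00, 50.00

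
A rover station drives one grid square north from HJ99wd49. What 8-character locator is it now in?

HJ99we40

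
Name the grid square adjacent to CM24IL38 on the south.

Latitude extended square 8; −1 → 7.
The longitude characters are unchanged.

CM24il37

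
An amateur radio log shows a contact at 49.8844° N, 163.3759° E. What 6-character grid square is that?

Shift to the Maidenhead origin (180°W, 90°S): lon 343.3759, lat 139.8844.
Field: lon ⌊343.3759/20⌋ = 17 → R; lat ⌊139.8844/10⌋ = 13 → N.
Square: lon ⌊3.3759/2⌋ = 1; lat ⌊9.8844/1⌋ = 9.
Subsquare: lon ⌊1.3759/0.0833333⌋ = 16 → q; lat ⌊0.8844/0.0416667⌋ = 21 → v.

RN19qv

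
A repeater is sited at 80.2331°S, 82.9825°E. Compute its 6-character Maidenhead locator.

Add 180° to longitude and 90° to latitude: 262.9825, 9.7669.
Field: 262.9825/20 → 13 → N, 9.7669/10 → 0 → A; chars NA.
Square: 2.9825/2 → 1, 9.7669/1 → 9; chars 19.
Subsquare: 0.9825/0.0833333 → 11 → l, 0.7669/0.0416667 → 18 → s; chars ls.

NA19ls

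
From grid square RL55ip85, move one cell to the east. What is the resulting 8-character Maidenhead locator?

Longitude extended square 8; +1 → 9.
The latitude characters are unchanged.

RL55ip95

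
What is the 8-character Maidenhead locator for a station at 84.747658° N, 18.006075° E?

JR94ar09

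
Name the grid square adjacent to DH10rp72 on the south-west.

Longitude extended square 7; −1 → 6.
Latitude extended square 2; −1 → 1.

DH10rp61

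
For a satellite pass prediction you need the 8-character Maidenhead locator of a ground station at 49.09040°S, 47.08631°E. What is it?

Add 180° to longitude and 90° to latitude: 227.08631, 40.90960.
Field: 227.08631/20 → 11 → L, 40.90960/10 → 4 → E; chars LE.
Square: 7.08631/2 → 3, 0.90960/1 → 0; chars 30.
Subsquare: 1.08631/0.0833333 → 13 → n, 0.90960/0.0416667 → 21 → v; chars nv.
Extended square: 0.00298/0.00833333 → 0, 0.03460/0.00416667 → 8; chars 08.

LE30nv08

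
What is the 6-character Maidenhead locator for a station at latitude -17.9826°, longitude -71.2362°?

Add 180° to longitude and 90° to latitude: 108.7638, 72.0174.
Field: 108.7638/20 → 5 → F, 72.0174/10 → 7 → H; chars FH.
Square: 8.7638/2 → 4, 2.0174/1 → 2; chars 42.
Subsquare: 0.7638/0.0833333 → 9 → j, 0.0174/0.0416667 → 0 → a; chars ja.

FH42ja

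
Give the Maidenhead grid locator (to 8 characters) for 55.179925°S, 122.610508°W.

CD84qt66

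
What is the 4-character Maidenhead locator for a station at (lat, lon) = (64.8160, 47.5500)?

LP34

Shift to the Maidenhead origin (180°W, 90°S): lon 227.55, lat 154.82.
Field (20°×10°, letters A–R): lon ⌊227.55/20⌋ = 11 → L; lat ⌊154.82/10⌋ = 15 → P.
Square (2°×1°, digits 0–9): lon ⌊7.55/2⌋ = 3; lat ⌊4.82/1⌋ = 4.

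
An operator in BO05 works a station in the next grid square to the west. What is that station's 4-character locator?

Longitude square 0; −1 → -1, wraps to 9, carry into field.
Longitude field B = 1; −1 → 0 = A.
The latitude characters are unchanged.

AO95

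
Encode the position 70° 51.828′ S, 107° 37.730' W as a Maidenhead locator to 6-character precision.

DB69ed

Shift to the Maidenhead origin (180°W, 90°S): lon 72.3712, lat 19.1362.
Field: lon ⌊72.3712/20⌋ = 3 → D; lat ⌊19.1362/10⌋ = 1 → B.
Square: lon ⌊12.3712/2⌋ = 6; lat ⌊9.1362/1⌋ = 9.
Subsquare: lon ⌊0.3712/0.0833333⌋ = 4 → e; lat ⌊0.1362/0.0416667⌋ = 3 → d.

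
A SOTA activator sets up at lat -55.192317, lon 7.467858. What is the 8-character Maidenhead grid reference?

Shift to the Maidenhead origin (180°W, 90°S): lon 187.46786, lat 34.80768.
Field (20°×10°, letters A–R): lon ⌊187.46786/20⌋ = 9 → J; lat ⌊34.80768/10⌋ = 3 → D.
Square (2°×1°, digits 0–9): lon ⌊7.46786/2⌋ = 3; lat ⌊4.80768/1⌋ = 4.
Subsquare (5′×2.5′, letters a–x): lon ⌊1.46786/0.0833333⌋ = 17 → r; lat ⌊0.80768/0.0416667⌋ = 19 → t.
Extended square (30″×15″, digits 0–9): lon ⌊0.05119/0.00833333⌋ = 6; lat ⌊0.01602/0.00416667⌋ = 3.

JD34rt63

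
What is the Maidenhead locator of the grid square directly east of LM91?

MM01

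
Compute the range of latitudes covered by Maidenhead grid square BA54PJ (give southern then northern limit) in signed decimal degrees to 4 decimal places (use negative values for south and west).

Field B=1, A=0: +1·20° lon, +0·10° lat → SW at lon -160°, lat -90°.
Square 5, 4: +5·2° lon, +4·1° lat → SW at lon -150°, lat -86°.
Subsquare p=15, j=9: +15·0.0833333° lon, +9·0.0416667° lat → SW at lon -148.75°, lat -85.625°.
Cell spans 0.0833333° lon × 0.0416667° lat.
south -85.6250, north -85.5833.

-85.6250, -85.5833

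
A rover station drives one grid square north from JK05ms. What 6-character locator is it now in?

Latitude subsquare s = 18; +1 → 19 = t.
The longitude characters are unchanged.

JK05mt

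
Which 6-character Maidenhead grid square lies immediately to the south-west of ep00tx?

Longitude subsquare t = 19; −1 → 18 = s.
Latitude subsquare x = 23; −1 → 22 = w.

EP00sw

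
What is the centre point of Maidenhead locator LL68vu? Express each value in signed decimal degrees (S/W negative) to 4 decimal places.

Field L=11, L=11: +11·20° lon, +11·10° lat → SW at lon 40°, lat 20°.
Square 6, 8: +6·2° lon, +8·1° lat → SW at lon 52°, lat 28°.
Subsquare v=21, u=20: +21·0.0833333° lon, +20·0.0416667° lat → SW at lon 53.75°, lat 28.8333°.
Cell spans 0.0833333° lon × 0.0416667° lat. Centre is SW corner plus half of each.
latitude 28.8542, longitude 53.7917.

28.8542, 53.7917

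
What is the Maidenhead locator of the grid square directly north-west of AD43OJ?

Longitude subsquare o = 14; −1 → 13 = n.
Latitude subsquare j = 9; +1 → 10 = k.

AD43nk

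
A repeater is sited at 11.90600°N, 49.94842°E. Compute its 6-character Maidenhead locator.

Offset from 180°W / 90°S: lon 229.9484°, lat 101.9060°.
Field: 229.9484/20 → 11 → L, 101.9060/10 → 10 → K; chars LK.
Square: 9.9484/2 → 4, 1.9060/1 → 1; chars 41.
Subsquare: 1.9484/0.0833333 → 23 → x, 0.9060/0.0416667 → 21 → v; chars xv.

LK41xv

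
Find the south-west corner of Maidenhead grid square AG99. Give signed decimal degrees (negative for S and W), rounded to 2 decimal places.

-21.00, -162.00

Field A=0, G=6: +0·20° lon, +6·10° lat → SW at lon -180°, lat -30°.
Square 9, 9: +9·2° lon, +9·1° lat → SW at lon -162°, lat -21°.
latitude -21.00, longitude -162.00.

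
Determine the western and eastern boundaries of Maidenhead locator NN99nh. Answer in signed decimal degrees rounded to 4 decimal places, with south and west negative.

99.0833, 99.1667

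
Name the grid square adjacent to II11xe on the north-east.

Longitude subsquare x = 23; +1 → 24, wraps to 0 = a, carry into square.
Longitude square 1; +1 → 2.
Latitude subsquare e = 4; +1 → 5 = f.

II21af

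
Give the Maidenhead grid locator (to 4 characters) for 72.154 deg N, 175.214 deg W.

Offset from 180°W / 90°S: lon 4.79°, lat 162.15°.
Field: lon ⌊4.79/20⌋ = 0 → A; lat ⌊162.15/10⌋ = 16 → Q.
Square: lon ⌊4.79/2⌋ = 2; lat ⌊2.15/1⌋ = 2.

AQ22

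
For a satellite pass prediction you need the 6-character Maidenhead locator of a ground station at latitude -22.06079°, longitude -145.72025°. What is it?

BG77dw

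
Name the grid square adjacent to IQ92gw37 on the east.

IQ92gw47

Longitude extended square 3; +1 → 4.
The latitude characters are unchanged.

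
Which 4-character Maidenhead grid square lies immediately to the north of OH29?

OI20

Latitude square 9; +1 → 10, wraps to 0, carry into field.
Latitude field H = 7; +1 → 8 = I.
The longitude characters are unchanged.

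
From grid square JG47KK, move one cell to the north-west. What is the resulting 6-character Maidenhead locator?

Longitude subsquare k = 10; −1 → 9 = j.
Latitude subsquare k = 10; +1 → 11 = l.

JG47jl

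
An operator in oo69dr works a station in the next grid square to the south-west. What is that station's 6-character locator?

Longitude subsquare d = 3; −1 → 2 = c.
Latitude subsquare r = 17; −1 → 16 = q.

OO69cq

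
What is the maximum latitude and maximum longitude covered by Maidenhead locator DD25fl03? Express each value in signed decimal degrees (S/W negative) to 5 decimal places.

Field D=3, D=3: +3·20° lon, +3·10° lat → SW at lon -120°, lat -60°.
Square 2, 5: +2·2° lon, +5·1° lat → SW at lon -116°, lat -55°.
Subsquare f=5, l=11: +5·0.0833333° lon, +11·0.0416667° lat → SW at lon -115.583°, lat -54.5417°.
Extended square 0, 3: +0·0.00833333° lon, +3·0.00416667° lat → SW at lon -115.583°, lat -54.5292°.
Cell spans 0.00833333° lon × 0.00416667° lat. NE corner is SW corner plus one full cell.
latitude -54.52500, longitude -115.57500.

-54.52500, -115.57500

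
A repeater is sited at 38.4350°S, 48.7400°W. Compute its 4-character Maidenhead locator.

GF51

Add 180° to longitude and 90° to latitude: 131.26, 51.56.
Field: lon ⌊131.26/20⌋ = 6 → G; lat ⌊51.56/10⌋ = 5 → F.
Square: lon ⌊11.26/2⌋ = 5; lat ⌊1.56/1⌋ = 1.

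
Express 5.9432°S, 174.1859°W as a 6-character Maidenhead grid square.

Add 180° to longitude and 90° to latitude: 5.8141, 84.0568.
Field: lon ⌊5.8141/20⌋ = 0 → A; lat ⌊84.0568/10⌋ = 8 → I.
Square: lon ⌊5.8141/2⌋ = 2; lat ⌊4.0568/1⌋ = 4.
Subsquare: lon ⌊1.8141/0.0833333⌋ = 21 → v; lat ⌊0.0568/0.0416667⌋ = 1 → b.

AI24vb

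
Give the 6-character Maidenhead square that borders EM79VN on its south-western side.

Longitude subsquare v = 21; −1 → 20 = u.
Latitude subsquare n = 13; −1 → 12 = m.

EM79um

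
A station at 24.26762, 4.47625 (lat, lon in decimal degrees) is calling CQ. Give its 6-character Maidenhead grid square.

Offset from 180°W / 90°S: lon 184.4762°, lat 114.2676°.
Field (20°×10°, letters A–R): 184.4762/20 → 9 → J, 114.2676/10 → 11 → L; chars JL.
Square (2°×1°, digits 0–9): 4.4762/2 → 2, 4.2676/1 → 4; chars 24.
Subsquare (5′×2.5′, letters a–x): 0.4762/0.0833333 → 5 → f, 0.2676/0.0416667 → 6 → g; chars fg.

JL24fg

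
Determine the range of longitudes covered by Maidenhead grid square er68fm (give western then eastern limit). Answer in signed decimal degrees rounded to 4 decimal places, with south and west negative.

Field E=4, R=17: +4·20° lon, +17·10° lat → SW at lon -100°, lat 80°.
Square 6, 8: +6·2° lon, +8·1° lat → SW at lon -88°, lat 88°.
Subsquare f=5, m=12: +5·0.0833333° lon, +12·0.0416667° lat → SW at lon -87.5833°, lat 88.5°.
Cell spans 0.0833333° lon × 0.0416667° lat.
west -87.5833, east -87.5000.

-87.5833, -87.5000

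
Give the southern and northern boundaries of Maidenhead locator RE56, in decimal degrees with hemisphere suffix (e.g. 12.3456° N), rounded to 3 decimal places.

Field R=17, E=4: +17·20° lon, +4·10° lat → SW at lon 160°, lat -50°.
Square 5, 6: +5·2° lon, +6·1° lat → SW at lon 170°, lat -44°.
Cell spans 2° lon × 1° lat.
south 44.000° S, north 43.000° S.

44.000° S, 43.000° S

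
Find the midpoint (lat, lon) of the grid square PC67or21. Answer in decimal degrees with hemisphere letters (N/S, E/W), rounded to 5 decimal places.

62.28542° S, 133.18750° E

Field P=15, C=2: +15·20° lon, +2·10° lat → SW at lon 120°, lat -70°.
Square 6, 7: +6·2° lon, +7·1° lat → SW at lon 132°, lat -63°.
Subsquare o=14, r=17: +14·0.0833333° lon, +17·0.0416667° lat → SW at lon 133.167°, lat -62.2917°.
Extended square 2, 1: +2·0.00833333° lon, +1·0.00416667° lat → SW at lon 133.183°, lat -62.2875°.
Cell spans 0.00833333° lon × 0.00416667° lat. Centre is SW corner plus half of each.
latitude 62.28542° S, longitude 133.18750° E.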